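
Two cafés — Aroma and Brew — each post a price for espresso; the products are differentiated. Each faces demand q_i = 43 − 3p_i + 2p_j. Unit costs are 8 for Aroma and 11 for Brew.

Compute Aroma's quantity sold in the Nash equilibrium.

Aroma's profit: π = (p_{Aroma} − 8)(43 − 3p_{Aroma} + 2p_{Brew}).
∂π/∂p_{Aroma} = 67 − 6p_{Aroma} + 2p_{Brew} = 0 ⇒ p_{Aroma} = 67/6 + (1/3)p_{Brew}.
Similarly p_{Brew} = 38/3 + (1/3)p_{Aroma}.
Solving the two reaction functions simultaneously: (1 − (1/3)(1/3))p_{Aroma} = 67/6 + (1/3)·(38/3), so (8/9)p_{Aroma} = 277/18 and p_{Aroma} = 17.3125.
Then p_{Brew} = 38/3 + (1/3)·17.3125 = 18.4375.
q_{Aroma} = 43 − 3·17.3125 + 2·18.4375 = 27.9375.

27.9375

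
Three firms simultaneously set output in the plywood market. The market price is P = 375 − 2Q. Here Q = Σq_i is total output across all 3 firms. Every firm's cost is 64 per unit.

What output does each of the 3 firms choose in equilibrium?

38.875

A representative firm's profit is π_i = q_i(375 − 2Q) − 64q_i, with Q = q_i + Σ_{j≠i} q_j.
First-order condition: 311 − 4q_i − 2Σ_{j≠i} q_j = 0.
Imposing symmetry (q_j = q for all j) turns Σ_{j≠i} q_j into 2q, so 311 = 8q and q = 38.875.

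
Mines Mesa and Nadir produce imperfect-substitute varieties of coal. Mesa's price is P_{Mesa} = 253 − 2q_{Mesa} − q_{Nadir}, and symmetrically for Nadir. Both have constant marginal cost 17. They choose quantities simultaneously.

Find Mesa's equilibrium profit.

4455.68

Mine Mesa's profit: π = q_{Mesa}(253 − 2q_{Mesa} − q_{Nadir}) − 17q_{Mesa}.
∂π/∂q_{Mesa} = 236 − 4q_{Mesa} − q_{Nadir} = 0 ⇒ q_{Mesa} = 59 − 0.25q_{Nadir}.
Setting q_{Mesa} = q_{Nadir} in the reaction function: q_{Mesa} = 59 − 0.25q_{Mesa}, so q_{Mesa} = 59 / 1.25 = 47.2.
P_{Mesa} = 253 − 2·47.2 − 47.2 = 111.4.
Profit = (111.4 − 17)·47.2 = 4455.68.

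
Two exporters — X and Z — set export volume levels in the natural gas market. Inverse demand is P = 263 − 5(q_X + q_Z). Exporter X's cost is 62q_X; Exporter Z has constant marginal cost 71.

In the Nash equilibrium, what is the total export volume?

26.2

Exporter X's profit: π = q_X(263 − 5(q_X + q_Z)) − 62q_X.
∂π/∂q_X = 201 − 10q_X − 5q_Z = 0, so q_X = 20.1 − 0.5q_Z.
By the same steps for Z: q_Z = 19.2 − 0.5q_X.
Substituting the second reaction function into the first: q_X = 20.1 − 0.5(19.2 − 0.5q_X), which gives 0.75q_X = 10.5 ⇒ q_X = 14.
Then q_Z = 19.2 − 0.5·14 = 12.2.
Total export volume: 14 + 12.2 = 26.2.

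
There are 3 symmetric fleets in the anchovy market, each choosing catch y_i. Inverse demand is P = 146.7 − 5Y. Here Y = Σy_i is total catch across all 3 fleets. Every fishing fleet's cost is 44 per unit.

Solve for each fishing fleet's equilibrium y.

A representative fishing fleet's profit is π_i = y_i(146.7 − 5Y) − 44y_i, with Y = y_i + Σ_{j≠i} y_j.
First-order condition: 102.7 − 10y_i − 5Σ_{j≠i} y_j = 0.
Imposing symmetry (y_j = y for all j) turns Σ_{j≠i} y_j into 2y, so 102.7 = 20y and y = 5.135.

5.135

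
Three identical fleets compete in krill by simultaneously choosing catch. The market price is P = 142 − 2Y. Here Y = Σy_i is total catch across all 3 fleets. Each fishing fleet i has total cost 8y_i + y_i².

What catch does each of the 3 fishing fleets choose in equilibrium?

A representative fishing fleet's profit is π_i = y_i(142 − 2Y) − 8y_i − y_i², with Y = y_i + Σ_{j≠i} y_j.
First-order condition: 134 − 6y_i − 2Σ_{j≠i} y_j = 0.
In a symmetric equilibrium every fishing fleet chooses the same y, so Σ_{j≠i} y_j = 2y. The condition becomes 134 − 10y = 0, giving y = 134/10 = 13.4.

13.4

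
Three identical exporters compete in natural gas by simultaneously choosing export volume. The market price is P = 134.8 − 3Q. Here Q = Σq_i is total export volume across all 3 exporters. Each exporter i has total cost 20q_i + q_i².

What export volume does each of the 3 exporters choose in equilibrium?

A representative exporter's profit is π_i = q_i(134.8 − 3Q) − 20q_i − q_i², with Q = q_i + Σ_{j≠i} q_j.
First-order condition: 114.8 − 8q_i − 3Σ_{j≠i} q_j = 0.
With identical exporters, set every q_j = q: then 114.8 − 8q − 6q = 0, i.e. q = 114.8/14 = 8.2.

8.2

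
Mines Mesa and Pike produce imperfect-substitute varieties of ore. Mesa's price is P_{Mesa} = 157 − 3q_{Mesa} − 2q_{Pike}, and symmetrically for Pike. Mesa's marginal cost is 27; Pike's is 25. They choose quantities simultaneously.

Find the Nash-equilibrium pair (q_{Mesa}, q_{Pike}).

16.125, 16.625

Mine Mesa's profit: π = q_{Mesa}(157 − 3q_{Mesa} − 2q_{Pike}) − 27q_{Mesa}.
∂π/∂q_{Mesa} = 130 − 6q_{Mesa} − 2q_{Pike} = 0 ⇒ q_{Mesa} = 65/3 − (1/3)q_{Pike}.
Similarly q_{Pike} = 22 − (1/3)q_{Mesa}.
Plugging q_{Pike} into Mesa's best response: q_{Mesa} = 65/3 − (1/3)(22 − (1/3)q_{Mesa}) ⇒ (8/9)q_{Mesa} = 43/3, so q_{Mesa} = 16.125.
Then q_{Pike} = 22 − (1/3)·16.125 = 16.625.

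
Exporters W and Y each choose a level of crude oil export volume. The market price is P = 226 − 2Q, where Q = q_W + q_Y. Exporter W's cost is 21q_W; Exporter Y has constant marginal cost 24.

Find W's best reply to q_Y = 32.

Exporter W's profit: π = q_W(226 − 2(q_W + q_Y)) − 21q_W.
∂π/∂q_W = 205 − 4q_W − 2q_Y = 0, so q_W = 51.25 − 0.5q_Y.
At q_Y = 32: q_W = 51.25 − 0.5·32 = 35.25.

35.25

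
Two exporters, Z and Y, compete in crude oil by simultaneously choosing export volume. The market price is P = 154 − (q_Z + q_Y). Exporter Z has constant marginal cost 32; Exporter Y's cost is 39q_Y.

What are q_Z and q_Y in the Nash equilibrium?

Exporter Z's profit: π = q_Z(154 − (q_Z + q_Y)) − 32q_Z.
∂π/∂q_Z = 122 − 2q_Z − q_Y = 0, so q_Z = 61 − 0.5q_Y.
By the same steps for Y: q_Y = 57.5 − 0.5q_Z.
Solving the two reaction functions simultaneously: (1 − (−0.5)(−0.5))q_Z = 61 − 0.5·57.5, so 0.75q_Z = 32.25 and q_Z = 43.
Then q_Y = 57.5 − 0.5·43 = 36.

43, 36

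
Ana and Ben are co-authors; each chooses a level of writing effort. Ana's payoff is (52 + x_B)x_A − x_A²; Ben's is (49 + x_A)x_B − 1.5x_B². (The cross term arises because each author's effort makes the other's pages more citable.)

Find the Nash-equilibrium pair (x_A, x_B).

41, 30

Expanding Ana's payoff: 52x_A + x_Bx_A − x_A².
∂π/∂x_A = 52 + x_B − 2x_A = 0, so x_A = 26 + 0.5x_B.
Likewise for Ben: x_B = 49/3 + (1/3)x_A.
Solving the two reaction functions simultaneously: (1 − (0.5)(1/3))x_A = 26 + 0.5·(49/3), so (5/6)x_A = 205/6 and x_A = 41.
Then x_B = 49/3 + (1/3)·41 = 30.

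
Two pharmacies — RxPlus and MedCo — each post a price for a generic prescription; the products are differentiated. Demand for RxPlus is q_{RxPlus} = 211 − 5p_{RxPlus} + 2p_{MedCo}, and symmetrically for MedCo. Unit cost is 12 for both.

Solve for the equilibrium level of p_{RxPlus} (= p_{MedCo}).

33.875

RxPlus's profit: π = (p_{RxPlus} − 12)(211 − 5p_{RxPlus} + 2p_{MedCo}).
∂π/∂p_{RxPlus} = 271 − 10p_{RxPlus} + 2p_{MedCo} = 0 ⇒ p_{RxPlus} = 27.1 + 0.2p_{MedCo}.
The game is symmetric, so in equilibrium p_{MedCo} = p_{RxPlus}: the reaction function gives 0.8p_{RxPlus} = 27.1, hence p_{RxPlus} = 33.875.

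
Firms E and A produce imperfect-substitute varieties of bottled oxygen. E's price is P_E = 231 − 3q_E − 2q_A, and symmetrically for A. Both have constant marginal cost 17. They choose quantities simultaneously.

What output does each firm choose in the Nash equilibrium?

26.75

Firm E's profit: π = q_E(231 − 3q_E − 2q_A) − 17q_E.
∂π/∂q_E = 214 − 6q_E − 2q_A = 0 ⇒ q_E = 107/3 − (1/3)q_A.
The game is symmetric, so in equilibrium q_A = q_E: the reaction function gives (4/3)q_E = 107/3, hence q_E = 26.75.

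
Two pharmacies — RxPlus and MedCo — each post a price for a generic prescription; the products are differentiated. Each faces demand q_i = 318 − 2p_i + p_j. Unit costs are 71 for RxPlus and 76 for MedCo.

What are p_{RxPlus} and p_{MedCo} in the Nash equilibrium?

154, 156

RxPlus's profit: π = (p_{RxPlus} − 71)(318 − 2p_{RxPlus} + p_{MedCo}).
∂π/∂p_{RxPlus} = 460 − 4p_{RxPlus} + p_{MedCo} = 0 ⇒ p_{RxPlus} = 115 + 0.25p_{MedCo}.
Similarly p_{MedCo} = 117.5 + 0.25p_{RxPlus}.
Solving the two reaction functions simultaneously: (1 − (0.25)(0.25))p_{RxPlus} = 115 + 0.25·117.5, so 0.9375p_{RxPlus} = 144.375 and p_{RxPlus} = 154.
Then p_{MedCo} = 117.5 + 0.25·154 = 156.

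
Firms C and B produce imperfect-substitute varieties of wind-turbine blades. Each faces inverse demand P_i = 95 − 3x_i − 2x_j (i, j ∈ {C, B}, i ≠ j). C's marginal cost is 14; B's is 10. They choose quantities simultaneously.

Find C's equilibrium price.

Firm C's profit: π = x_C(95 − 3x_C − 2x_B) − 14x_C.
∂π/∂x_C = 81 − 6x_C − 2x_B = 0 ⇒ x_C = 13.5 − (1/3)x_B.
Similarly x_B = 85/6 − (1/3)x_C.
Plugging x_B into C's best response: x_C = 13.5 − (1/3)(85/6 − (1/3)x_C) ⇒ (8/9)x_C = 79/9, so x_C = 9.875.
Then x_B = 85/6 − (1/3)·9.875 = 10.875.
P_C = 95 − 3·9.875 − 2·10.875 = 43.625.

43.625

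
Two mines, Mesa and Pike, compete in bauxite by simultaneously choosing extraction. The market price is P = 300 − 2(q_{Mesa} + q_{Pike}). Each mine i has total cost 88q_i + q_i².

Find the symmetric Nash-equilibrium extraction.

Mine Mesa's profit: π = q_{Mesa}(300 − 2(q_{Mesa} + q_{Pike})) − 88q_{Mesa} − q_{Mesa}².
∂π/∂q_{Mesa} = 212 − 6q_{Mesa} − 2q_{Pike} = 0, so q_{Mesa} = 106/3 − (1/3)q_{Pike}.
By symmetry q_{Pike} = q_{Mesa}; substituting into the reaction function, (4/3)q_{Mesa} = 106/3 and q_{Mesa} = 26.5.

26.5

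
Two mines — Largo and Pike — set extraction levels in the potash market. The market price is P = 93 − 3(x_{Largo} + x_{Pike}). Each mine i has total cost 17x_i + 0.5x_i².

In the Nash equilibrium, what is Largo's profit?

202.16

Mine Largo's profit: π = x_{Largo}(93 − 3(x_{Largo} + x_{Pike})) − 17x_{Largo} − 0.5x_{Largo}².
∂π/∂x_{Largo} = 76 − 7x_{Largo} − 3x_{Pike} = 0, so x_{Largo} = 76/7 − (3/7)x_{Pike}.
The game is symmetric, so in equilibrium x_{Pike} = x_{Largo}: the reaction function gives (10/7)x_{Largo} = 76/7, hence x_{Largo} = 7.6.
Price P = 93 − 3·15.2 = 47.4.
Largo's profit: (47.4 − 17)·7.6 − 0.5(7.6)² = 202.16.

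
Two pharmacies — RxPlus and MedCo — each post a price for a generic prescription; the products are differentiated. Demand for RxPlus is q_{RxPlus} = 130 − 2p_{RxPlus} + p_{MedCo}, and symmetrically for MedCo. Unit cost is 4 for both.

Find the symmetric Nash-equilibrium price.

46

RxPlus's profit: π = (p_{RxPlus} − 4)(130 − 2p_{RxPlus} + p_{MedCo}).
∂π/∂p_{RxPlus} = 138 − 4p_{RxPlus} + p_{MedCo} = 0 ⇒ p_{RxPlus} = 34.5 + 0.25p_{MedCo}.
By symmetry p_{MedCo} = p_{RxPlus}; substituting into the reaction function, 0.75p_{RxPlus} = 34.5 and p_{RxPlus} = 46.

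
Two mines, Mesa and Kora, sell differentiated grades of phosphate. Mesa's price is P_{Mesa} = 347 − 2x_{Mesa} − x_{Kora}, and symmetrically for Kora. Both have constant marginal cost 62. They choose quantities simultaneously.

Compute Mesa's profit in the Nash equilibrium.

6498

Mine Mesa's profit: π = x_{Mesa}(347 − 2x_{Mesa} − x_{Kora}) − 62x_{Mesa}.
∂π/∂x_{Mesa} = 285 − 4x_{Mesa} − x_{Kora} = 0 ⇒ x_{Mesa} = 71.25 − 0.25x_{Kora}.
By symmetry x_{Kora} = x_{Mesa}; substituting into the reaction function, 1.25x_{Mesa} = 71.25 and x_{Mesa} = 57.
P_{Mesa} = 347 − 2·57 − 57 = 176.
Profit = (176 − 62)·57 = 6498.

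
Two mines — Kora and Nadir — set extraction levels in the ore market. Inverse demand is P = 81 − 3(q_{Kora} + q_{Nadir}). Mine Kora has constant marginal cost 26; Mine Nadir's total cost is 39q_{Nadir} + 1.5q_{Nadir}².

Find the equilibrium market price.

Mine Kora's profit: π = q_{Kora}(81 − 3(q_{Kora} + q_{Nadir})) − 26q_{Kora}.
∂π/∂q_{Kora} = 55 − 6q_{Kora} − 3q_{Nadir} = 0, so q_{Kora} = 55/6 − 0.5q_{Nadir}.
For Nadir: ∂π/∂q_{Nadir} = 42 − 9q_{Nadir} − 3q_{Kora} = 0 ⇒ q_{Nadir} = 14/3 − (1/3)q_{Kora}.
Plugging q_{Nadir} into Kora's best response: q_{Kora} = 55/6 − 0.5(14/3 − (1/3)q_{Kora}) ⇒ (5/6)q_{Kora} = 41/6, so q_{Kora} = 8.2.
Then q_{Nadir} = 14/3 − (1/3)·8.2 = 29/15.
Equilibrium price: P = 81 − 3·(152/15) = 50.6.

50.6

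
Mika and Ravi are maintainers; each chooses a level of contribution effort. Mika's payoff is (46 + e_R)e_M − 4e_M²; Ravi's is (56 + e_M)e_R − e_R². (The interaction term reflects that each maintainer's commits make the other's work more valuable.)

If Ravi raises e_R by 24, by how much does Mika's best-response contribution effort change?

Expanding Mika's payoff: 46e_M + e_Re_M − 4e_M².
∂π/∂e_M = 46 + e_R − 8e_M = 0, so e_M = 5.75 + 0.125e_R.
The reaction-function slope is 0.125, so a 24-unit rise in e_R moves e_M by 0.125 × 24 = 3. Mika's best response rises — the actions are strategic complements.

3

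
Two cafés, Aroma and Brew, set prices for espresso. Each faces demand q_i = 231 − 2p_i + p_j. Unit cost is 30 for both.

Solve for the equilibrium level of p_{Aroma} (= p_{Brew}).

97

Aroma's profit: π = (p_{Aroma} − 30)(231 − 2p_{Aroma} + p_{Brew}).
∂π/∂p_{Aroma} = 291 − 4p_{Aroma} + p_{Brew} = 0 ⇒ p_{Aroma} = 72.75 + 0.25p_{Brew}.
By symmetry p_{Brew} = p_{Aroma}; substituting into the reaction function, 0.75p_{Aroma} = 72.75 and p_{Aroma} = 97.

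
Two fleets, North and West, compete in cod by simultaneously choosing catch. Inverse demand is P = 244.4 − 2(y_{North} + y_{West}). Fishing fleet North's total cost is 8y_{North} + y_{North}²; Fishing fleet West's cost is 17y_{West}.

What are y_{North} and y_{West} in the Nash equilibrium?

Fishing fleet North's profit: π = y_{North}(244.4 − 2(y_{North} + y_{West})) − 8y_{North} − y_{North}².
∂π/∂y_{North} = 236.4 − 6y_{North} − 2y_{West} = 0, so y_{North} = 39.4 − (1/3)y_{West}.
For West: ∂π/∂y_{West} = 227.4 − 4y_{West} − 2y_{North} = 0 ⇒ y_{West} = 56.85 − 0.5y_{North}.
Substituting the second reaction function into the first: y_{North} = 39.4 − (1/3)(56.85 − 0.5y_{North}), which gives (5/6)y_{North} = 20.45 ⇒ y_{North} = 24.54.
Then y_{West} = 56.85 − 0.5·24.54 = 44.58.

24.54, 44.58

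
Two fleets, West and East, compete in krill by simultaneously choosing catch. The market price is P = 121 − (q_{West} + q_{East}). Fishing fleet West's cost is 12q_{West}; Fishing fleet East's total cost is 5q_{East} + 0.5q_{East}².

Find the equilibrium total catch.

66.8

Fishing fleet West's profit: π = q_{West}(121 − (q_{West} + q_{East})) − 12q_{West}.
∂π/∂q_{West} = 109 − 2q_{West} − q_{East} = 0, so q_{West} = 54.5 − 0.5q_{East}.
For East: ∂π/∂q_{East} = 116 − 3q_{East} − q_{West} = 0 ⇒ q_{East} = 116/3 − (1/3)q_{West}.
Substituting the second reaction function into the first: q_{West} = 54.5 − 0.5(116/3 − (1/3)q_{West}), which gives (5/6)q_{West} = 211/6 ⇒ q_{West} = 42.2.
Then q_{East} = 116/3 − (1/3)·42.2 = 24.6.
Total catch: 42.2 + 24.6 = 66.8.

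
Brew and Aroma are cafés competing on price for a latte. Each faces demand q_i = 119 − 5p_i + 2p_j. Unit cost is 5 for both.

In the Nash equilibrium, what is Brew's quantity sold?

Brew's profit: π = (p_{Brew} − 5)(119 − 5p_{Brew} + 2p_{Aroma}).
∂π/∂p_{Brew} = 144 − 10p_{Brew} + 2p_{Aroma} = 0 ⇒ p_{Brew} = 14.4 + 0.2p_{Aroma}.
The game is symmetric, so in equilibrium p_{Aroma} = p_{Brew}: the reaction function gives 0.8p_{Brew} = 14.4, hence p_{Brew} = 18.
q_{Brew} = 119 − 5·18 + 2·18 = 65.

65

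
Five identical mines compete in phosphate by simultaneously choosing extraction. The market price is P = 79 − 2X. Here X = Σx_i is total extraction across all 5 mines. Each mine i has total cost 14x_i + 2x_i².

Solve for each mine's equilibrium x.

A representative mine's profit is π_i = x_i(79 − 2X) − 14x_i − 2x_i², with X = x_i + Σ_{j≠i} x_j.
First-order condition: 65 − 8x_i − 2Σ_{j≠i} x_j = 0.
With identical mines, set every x_j = x: then 65 − 8x − 8x = 0, i.e. x = 65/16 = 4.0625.

4.0625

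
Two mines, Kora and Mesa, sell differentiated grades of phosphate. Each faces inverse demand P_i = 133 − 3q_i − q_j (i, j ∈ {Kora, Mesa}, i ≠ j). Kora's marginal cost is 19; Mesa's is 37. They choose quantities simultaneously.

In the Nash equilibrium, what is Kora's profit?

846.72

Mine Kora's profit: π = q_{Kora}(133 − 3q_{Kora} − q_{Mesa}) − 19q_{Kora}.
∂π/∂q_{Kora} = 114 − 6q_{Kora} − q_{Mesa} = 0 ⇒ q_{Kora} = 19 − (1/6)q_{Mesa}.
Similarly q_{Mesa} = 16 − (1/6)q_{Kora}.
Solving the two reaction functions simultaneously: (1 − (−1/6)(−1/6))q_{Kora} = 19 − (1/6)·16, so (35/36)q_{Kora} = 49/3 and q_{Kora} = 16.8.
Then q_{Mesa} = 16 − (1/6)·16.8 = 13.2.
P_{Kora} = 133 − 3·16.8 − 13.2 = 69.4.
Profit = (69.4 − 19)·16.8 = 846.72.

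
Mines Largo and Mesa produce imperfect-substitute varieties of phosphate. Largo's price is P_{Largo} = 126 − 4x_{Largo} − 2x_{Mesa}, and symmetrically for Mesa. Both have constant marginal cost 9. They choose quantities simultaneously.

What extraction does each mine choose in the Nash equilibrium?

11.7

Mine Largo's profit: π = x_{Largo}(126 − 4x_{Largo} − 2x_{Mesa}) − 9x_{Largo}.
∂π/∂x_{Largo} = 117 − 8x_{Largo} − 2x_{Mesa} = 0 ⇒ x_{Largo} = 14.625 − 0.25x_{Mesa}.
By symmetry x_{Mesa} = x_{Largo}; substituting into the reaction function, 1.25x_{Largo} = 14.625 and x_{Largo} = 11.7.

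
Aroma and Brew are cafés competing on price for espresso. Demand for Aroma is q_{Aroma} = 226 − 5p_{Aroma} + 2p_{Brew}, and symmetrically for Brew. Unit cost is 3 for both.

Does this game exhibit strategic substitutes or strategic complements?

Aroma's profit: π = (p_{Aroma} − 3)(226 − 5p_{Aroma} + 2p_{Brew}).
∂π/∂p_{Aroma} = 241 − 10p_{Aroma} + 2p_{Brew} = 0 ⇒ p_{Aroma} = 24.1 + 0.2p_{Brew}.
The best-response slope dp_{Aroma}/dp_{Brew} = 0.2 > 0: the reaction function is upward-sloping, so the choices are strategic complements.

strategic complements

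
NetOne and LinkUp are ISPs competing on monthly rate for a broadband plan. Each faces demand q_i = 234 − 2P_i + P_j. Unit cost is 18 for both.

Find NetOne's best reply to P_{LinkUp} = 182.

NetOne's profit: π = (P_{NetOne} − 18)(234 − 2P_{NetOne} + P_{LinkUp}).
∂π/∂P_{NetOne} = 270 − 4P_{NetOne} + P_{LinkUp} = 0 ⇒ P_{NetOne} = 67.5 + 0.25P_{LinkUp}.
At P_{LinkUp} = 182: P_{NetOne} = 67.5 + 0.25·182 = 113.

113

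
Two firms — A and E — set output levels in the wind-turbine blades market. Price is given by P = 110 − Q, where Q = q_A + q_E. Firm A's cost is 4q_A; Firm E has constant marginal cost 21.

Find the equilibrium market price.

45

Firm A's profit: π = q_A(110 − (q_A + q_E)) − 4q_A.
∂π/∂q_A = 106 − 2q_A − q_E = 0, so q_A = 53 − 0.5q_E.
By the same steps for E: q_E = 44.5 − 0.5q_A.
Solving the two reaction functions simultaneously: (1 − (−0.5)(−0.5))q_A = 53 − 0.5·44.5, so 0.75q_A = 30.75 and q_A = 41.
Then q_E = 44.5 − 0.5·41 = 24.
Equilibrium price: P = 110 − 65 = 45.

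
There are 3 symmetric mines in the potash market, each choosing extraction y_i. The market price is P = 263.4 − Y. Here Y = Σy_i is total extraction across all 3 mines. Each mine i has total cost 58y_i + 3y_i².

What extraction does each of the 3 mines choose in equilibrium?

A representative mine's profit is π_i = y_i(263.4 − Y) − 58y_i − 3y_i², with Y = y_i + Σ_{j≠i} y_j.
First-order condition: 205.4 − 8y_i − Σ_{j≠i} y_j = 0.
Imposing symmetry (y_j = y for all j) turns Σ_{j≠i} y_j into 2y, so 205.4 = 10y and y = 20.54.

20.54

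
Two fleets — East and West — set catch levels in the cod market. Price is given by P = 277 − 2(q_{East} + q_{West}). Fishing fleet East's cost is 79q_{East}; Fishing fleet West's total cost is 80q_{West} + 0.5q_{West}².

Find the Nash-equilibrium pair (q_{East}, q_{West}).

37.25, 24.5

Fishing fleet East's profit: π = q_{East}(277 − 2(q_{East} + q_{West})) − 79q_{East}.
∂π/∂q_{East} = 198 − 4q_{East} − 2q_{West} = 0, so q_{East} = 49.5 − 0.5q_{West}.
For West: ∂π/∂q_{West} = 197 − 5q_{West} − 2q_{East} = 0 ⇒ q_{West} = 39.4 − 0.4q_{East}.
Substituting the second reaction function into the first: q_{East} = 49.5 − 0.5(39.4 − 0.4q_{East}), which gives 0.8q_{East} = 29.8 ⇒ q_{East} = 37.25.
Then q_{West} = 39.4 − 0.4·37.25 = 24.5.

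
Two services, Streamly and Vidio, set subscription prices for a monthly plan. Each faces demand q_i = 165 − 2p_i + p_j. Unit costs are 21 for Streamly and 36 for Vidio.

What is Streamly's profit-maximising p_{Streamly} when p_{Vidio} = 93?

Streamly's profit: π = (p_{Streamly} − 21)(165 − 2p_{Streamly} + p_{Vidio}).
∂π/∂p_{Streamly} = 207 − 4p_{Streamly} + p_{Vidio} = 0 ⇒ p_{Streamly} = 51.75 + 0.25p_{Vidio}.
At p_{Vidio} = 93: p_{Streamly} = 51.75 + 0.25·93 = 75.

75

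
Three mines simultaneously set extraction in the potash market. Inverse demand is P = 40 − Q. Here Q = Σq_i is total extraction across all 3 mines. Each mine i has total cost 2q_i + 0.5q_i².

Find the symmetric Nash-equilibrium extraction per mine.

A representative mine's profit is π_i = q_i(40 − Q) − 2q_i − 0.5q_i², with Q = q_i + Σ_{j≠i} q_j.
First-order condition: 38 − 3q_i − Σ_{j≠i} q_j = 0.
With identical mines, set every q_j = q: then 38 − 3q − 2q = 0, i.e. q = 38/5 = 7.6.

7.6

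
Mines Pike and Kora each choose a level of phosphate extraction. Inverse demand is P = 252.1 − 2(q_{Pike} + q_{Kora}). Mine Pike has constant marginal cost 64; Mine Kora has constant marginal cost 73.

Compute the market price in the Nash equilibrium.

129.7

Mine Pike's profit: π = q_{Pike}(252.1 − 2(q_{Pike} + q_{Kora})) − 64q_{Pike}.
∂π/∂q_{Pike} = 188.1 − 4q_{Pike} − 2q_{Kora} = 0, so q_{Pike} = 47.025 − 0.5q_{Kora}.
By the same steps for Kora: q_{Kora} = 44.775 − 0.5q_{Pike}.
Substituting the second reaction function into the first: q_{Pike} = 47.025 − 0.5(44.775 − 0.5q_{Pike}), which gives 0.75q_{Pike} = 24.6375 ⇒ q_{Pike} = 32.85.
Then q_{Kora} = 44.775 − 0.5·32.85 = 28.35.
Equilibrium price: P = 252.1 − 2·61.2 = 129.7.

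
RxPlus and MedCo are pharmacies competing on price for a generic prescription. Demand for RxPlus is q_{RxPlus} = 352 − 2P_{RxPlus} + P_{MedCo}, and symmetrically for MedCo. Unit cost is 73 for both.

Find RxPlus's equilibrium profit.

RxPlus's profit: π = (P_{RxPlus} − 73)(352 − 2P_{RxPlus} + P_{MedCo}).
∂π/∂P_{RxPlus} = 498 − 4P_{RxPlus} + P_{MedCo} = 0 ⇒ P_{RxPlus} = 124.5 + 0.25P_{MedCo}.
By symmetry P_{MedCo} = P_{RxPlus}; substituting into the reaction function, 0.75P_{RxPlus} = 124.5 and P_{RxPlus} = 166.
q_{RxPlus} = 352 − 2·166 + 166 = 186.
Profit = (166 − 73)·186 = 17298.

17298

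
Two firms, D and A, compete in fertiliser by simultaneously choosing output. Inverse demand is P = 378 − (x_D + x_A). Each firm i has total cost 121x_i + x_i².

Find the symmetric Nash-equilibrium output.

Firm D's profit: π = x_D(378 − (x_D + x_A)) − 121x_D − x_D².
∂π/∂x_D = 257 − 4x_D − x_A = 0, so x_D = 64.25 − 0.25x_A.
Setting x_D = x_A in the reaction function: x_D = 64.25 − 0.25x_D, so x_D = 64.25 / 1.25 = 51.4.

51.4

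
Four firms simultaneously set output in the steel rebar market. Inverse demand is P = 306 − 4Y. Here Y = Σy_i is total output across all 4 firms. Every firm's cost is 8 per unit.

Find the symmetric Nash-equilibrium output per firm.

14.9

A representative firm's profit is π_i = y_i(306 − 4Y) − 8y_i, with Y = y_i + Σ_{j≠i} y_j.
First-order condition: 298 − 8y_i − 4Σ_{j≠i} y_j = 0.
Imposing symmetry (y_j = y for all j) turns Σ_{j≠i} y_j into 3y, so 298 = 20y and y = 14.9.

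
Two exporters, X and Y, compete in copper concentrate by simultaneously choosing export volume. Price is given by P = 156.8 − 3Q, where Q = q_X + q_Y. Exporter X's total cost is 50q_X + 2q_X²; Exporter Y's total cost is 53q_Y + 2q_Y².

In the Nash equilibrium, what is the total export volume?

Exporter X's profit: π = q_X(156.8 − 3(q_X + q_Y)) − 50q_X − 2q_X².
∂π/∂q_X = 106.8 − 10q_X − 3q_Y = 0, so q_X = 10.68 − 0.3q_Y.
By the same steps for Y: q_Y = 10.38 − 0.3q_X.
Solving the two reaction functions simultaneously: (1 − (−0.3)(−0.3))q_X = 10.68 − 0.3·10.38, so 0.91q_X = 7.566 and q_X = 291/35.
Then q_Y = 10.38 − 0.3·(291/35) = 276/35.
Total export volume: 291/35 + 276/35 = 16.2.

16.2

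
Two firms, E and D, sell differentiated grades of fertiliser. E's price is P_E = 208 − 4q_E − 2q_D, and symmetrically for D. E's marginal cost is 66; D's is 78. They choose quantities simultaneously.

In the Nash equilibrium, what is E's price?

Firm E's profit: π = q_E(208 − 4q_E − 2q_D) − 66q_E.
∂π/∂q_E = 142 − 8q_E − 2q_D = 0 ⇒ q_E = 17.75 − 0.25q_D.
Similarly q_D = 16.25 − 0.25q_E.
Substituting the second reaction function into the first: q_E = 17.75 − 0.25(16.25 − 0.25q_E), which gives 0.9375q_E = 13.6875 ⇒ q_E = 14.6.
Then q_D = 16.25 − 0.25·14.6 = 12.6.
P_E = 208 − 4·14.6 − 2·12.6 = 124.4.

124.4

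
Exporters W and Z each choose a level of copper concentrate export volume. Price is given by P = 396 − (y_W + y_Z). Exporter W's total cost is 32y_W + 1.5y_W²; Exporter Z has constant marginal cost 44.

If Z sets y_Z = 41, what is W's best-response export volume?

64.6

Exporter W's profit: π = y_W(396 − (y_W + y_Z)) − 32y_W − 1.5y_W².
∂π/∂y_W = 364 − 5y_W − y_Z = 0, so y_W = 72.8 − 0.2y_Z.
At y_Z = 41: y_W = 72.8 − 0.2·41 = 64.6.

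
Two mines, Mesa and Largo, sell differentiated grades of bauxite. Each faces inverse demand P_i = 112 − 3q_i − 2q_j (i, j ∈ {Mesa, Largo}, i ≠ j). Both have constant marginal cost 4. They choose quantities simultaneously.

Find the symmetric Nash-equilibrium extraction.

Mine Mesa's profit: π = q_{Mesa}(112 − 3q_{Mesa} − 2q_{Largo}) − 4q_{Mesa}.
∂π/∂q_{Mesa} = 108 − 6q_{Mesa} − 2q_{Largo} = 0 ⇒ q_{Mesa} = 18 − (1/3)q_{Largo}.
By symmetry q_{Largo} = q_{Mesa}; substituting into the reaction function, (4/3)q_{Mesa} = 18 and q_{Mesa} = 13.5.

13.5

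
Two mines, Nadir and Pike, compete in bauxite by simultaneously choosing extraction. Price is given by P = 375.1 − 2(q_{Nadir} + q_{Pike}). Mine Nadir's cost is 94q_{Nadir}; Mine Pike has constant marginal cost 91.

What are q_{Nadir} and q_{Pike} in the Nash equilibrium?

Mine Nadir's profit: π = q_{Nadir}(375.1 − 2(q_{Nadir} + q_{Pike})) − 94q_{Nadir}.
∂π/∂q_{Nadir} = 281.1 − 4q_{Nadir} − 2q_{Pike} = 0, so q_{Nadir} = 70.275 − 0.5q_{Pike}.
By the same steps for Pike: q_{Pike} = 71.025 − 0.5q_{Nadir}.
Solving the two reaction functions simultaneously: (1 − (−0.5)(−0.5))q_{Nadir} = 70.275 − 0.5·71.025, so 0.75q_{Nadir} = 34.7625 and q_{Nadir} = 46.35.
Then q_{Pike} = 71.025 − 0.5·46.35 = 47.85.

46.35, 47.85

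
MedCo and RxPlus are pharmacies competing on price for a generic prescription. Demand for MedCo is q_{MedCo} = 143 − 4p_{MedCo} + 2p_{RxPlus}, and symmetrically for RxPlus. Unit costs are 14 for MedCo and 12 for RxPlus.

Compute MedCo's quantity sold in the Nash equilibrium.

75.6

MedCo's profit: π = (p_{MedCo} − 14)(143 − 4p_{MedCo} + 2p_{RxPlus}).
∂π/∂p_{MedCo} = 199 − 8p_{MedCo} + 2p_{RxPlus} = 0 ⇒ p_{MedCo} = 24.875 + 0.25p_{RxPlus}.
Similarly p_{RxPlus} = 23.875 + 0.25p_{MedCo}.
Plugging p_{RxPlus} into MedCo's best response: p_{MedCo} = 24.875 + 0.25(23.875 + 0.25p_{MedCo}) ⇒ 0.9375p_{MedCo} = 987/32, so p_{MedCo} = 32.9.
Then p_{RxPlus} = 23.875 + 0.25·32.9 = 32.1.
q_{MedCo} = 143 − 4·32.9 + 2·32.1 = 75.6.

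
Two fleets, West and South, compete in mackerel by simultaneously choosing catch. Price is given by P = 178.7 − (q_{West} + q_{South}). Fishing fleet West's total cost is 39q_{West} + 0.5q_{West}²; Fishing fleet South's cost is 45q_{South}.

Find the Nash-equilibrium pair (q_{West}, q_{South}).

Fishing fleet West's profit: π = q_{West}(178.7 − (q_{West} + q_{South})) − 39q_{West} − 0.5q_{West}².
∂π/∂q_{West} = 139.7 − 3q_{West} − q_{South} = 0, so q_{West} = 1397/30 − (1/3)q_{South}.
For South: ∂π/∂q_{South} = 133.7 − 2q_{South} − q_{West} = 0 ⇒ q_{South} = 66.85 − 0.5q_{West}.
Plugging q_{South} into West's best response: q_{West} = 1397/30 − (1/3)(66.85 − 0.5q_{West}) ⇒ (5/6)q_{West} = 1457/60, so q_{West} = 29.14.
Then q_{South} = 66.85 − 0.5·29.14 = 52.28.

29.14, 52.28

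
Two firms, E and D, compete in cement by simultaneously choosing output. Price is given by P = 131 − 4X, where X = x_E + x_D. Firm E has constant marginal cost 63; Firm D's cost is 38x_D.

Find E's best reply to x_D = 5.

Firm E's profit: π = x_E(131 − 4(x_E + x_D)) − 63x_E.
∂π/∂x_E = 68 − 8x_E − 4x_D = 0, so x_E = 8.5 − 0.5x_D.
At x_D = 5: x_E = 8.5 − 0.5·5 = 6.

6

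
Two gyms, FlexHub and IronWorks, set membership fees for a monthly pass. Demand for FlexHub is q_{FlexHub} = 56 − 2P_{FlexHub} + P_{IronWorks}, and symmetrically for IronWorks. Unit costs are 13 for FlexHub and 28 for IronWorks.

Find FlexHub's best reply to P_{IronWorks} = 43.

31.25

FlexHub's profit: π = (P_{FlexHub} − 13)(56 − 2P_{FlexHub} + P_{IronWorks}).
∂π/∂P_{FlexHub} = 82 − 4P_{FlexHub} + P_{IronWorks} = 0 ⇒ P_{FlexHub} = 20.5 + 0.25P_{IronWorks}.
At P_{IronWorks} = 43: P_{FlexHub} = 20.5 + 0.25·43 = 31.25.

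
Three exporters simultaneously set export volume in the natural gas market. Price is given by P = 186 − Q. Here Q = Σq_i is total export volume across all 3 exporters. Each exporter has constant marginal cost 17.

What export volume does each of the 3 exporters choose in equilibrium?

A representative exporter's profit is π_i = q_i(186 − Q) − 17q_i, with Q = q_i + Σ_{j≠i} q_j.
First-order condition: 169 − 2q_i − Σ_{j≠i} q_j = 0.
With identical exporters, set every q_j = q: then 169 − 2q − 2q = 0, i.e. q = 169/4 = 42.25.

42.25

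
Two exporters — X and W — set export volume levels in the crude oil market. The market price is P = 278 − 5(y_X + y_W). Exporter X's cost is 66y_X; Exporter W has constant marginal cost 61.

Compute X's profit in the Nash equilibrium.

952.2

Exporter X's profit: π = y_X(278 − 5(y_X + y_W)) − 66y_X.
∂π/∂y_X = 212 − 10y_X − 5y_W = 0, so y_X = 21.2 − 0.5y_W.
By the same steps for W: y_W = 21.7 − 0.5y_X.
Solving the two reaction functions simultaneously: (1 − (−0.5)(−0.5))y_X = 21.2 − 0.5·21.7, so 0.75y_X = 10.35 and y_X = 13.8.
Then y_W = 21.7 − 0.5·13.8 = 14.8.
Price P = 278 − 5·28.6 = 135.
X's profit: (135 − 66)·13.8 = 952.2.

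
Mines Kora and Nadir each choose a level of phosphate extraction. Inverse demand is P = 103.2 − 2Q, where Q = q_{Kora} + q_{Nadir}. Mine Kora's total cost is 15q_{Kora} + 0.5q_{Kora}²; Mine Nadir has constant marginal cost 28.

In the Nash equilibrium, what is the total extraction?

Mine Kora's profit: π = q_{Kora}(103.2 − 2(q_{Kora} + q_{Nadir})) − 15q_{Kora} − 0.5q_{Kora}².
∂π/∂q_{Kora} = 88.2 − 5q_{Kora} − 2q_{Nadir} = 0, so q_{Kora} = 17.64 − 0.4q_{Nadir}.
For Nadir: ∂π/∂q_{Nadir} = 75.2 − 4q_{Nadir} − 2q_{Kora} = 0 ⇒ q_{Nadir} = 18.8 − 0.5q_{Kora}.
Solving the two reaction functions simultaneously: (1 − (−0.4)(−0.5))q_{Kora} = 17.64 − 0.4·18.8, so 0.8q_{Kora} = 10.12 and q_{Kora} = 12.65.
Then q_{Nadir} = 18.8 − 0.5·12.65 = 12.475.
Total extraction: 12.65 + 12.475 = 25.125.

25.125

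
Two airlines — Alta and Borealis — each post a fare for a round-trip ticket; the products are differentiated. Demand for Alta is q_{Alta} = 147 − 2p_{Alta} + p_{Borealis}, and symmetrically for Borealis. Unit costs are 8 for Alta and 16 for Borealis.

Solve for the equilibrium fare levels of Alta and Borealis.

Alta's profit: π = (p_{Alta} − 8)(147 − 2p_{Alta} + p_{Borealis}).
∂π/∂p_{Alta} = 163 − 4p_{Alta} + p_{Borealis} = 0 ⇒ p_{Alta} = 40.75 + 0.25p_{Borealis}.
Similarly p_{Borealis} = 44.75 + 0.25p_{Alta}.
Plugging p_{Borealis} into Alta's best response: p_{Alta} = 40.75 + 0.25(44.75 + 0.25p_{Alta}) ⇒ 0.9375p_{Alta} = 51.9375, so p_{Alta} = 55.4.
Then p_{Borealis} = 44.75 + 0.25·55.4 = 58.6.

55.4, 58.6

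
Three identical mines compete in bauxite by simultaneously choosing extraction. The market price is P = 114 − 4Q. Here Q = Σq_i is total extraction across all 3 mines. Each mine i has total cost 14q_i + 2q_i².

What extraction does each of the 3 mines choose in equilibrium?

A representative mine's profit is π_i = q_i(114 − 4Q) − 14q_i − 2q_i², with Q = q_i + Σ_{j≠i} q_j.
First-order condition: 100 − 12q_i − 4Σ_{j≠i} q_j = 0.
In a symmetric equilibrium every mine chooses the same q, so Σ_{j≠i} q_j = 2q. The condition becomes 100 − 20q = 0, giving q = 100/20 = 5.

5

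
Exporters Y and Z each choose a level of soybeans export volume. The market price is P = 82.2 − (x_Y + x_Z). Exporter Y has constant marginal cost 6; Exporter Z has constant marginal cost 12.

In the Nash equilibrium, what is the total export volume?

Exporter Y's profit: π = x_Y(82.2 − (x_Y + x_Z)) − 6x_Y.
∂π/∂x_Y = 76.2 − 2x_Y − x_Z = 0, so x_Y = 38.1 − 0.5x_Z.
By the same steps for Z: x_Z = 35.1 − 0.5x_Y.
Substituting the second reaction function into the first: x_Y = 38.1 − 0.5(35.1 − 0.5x_Y), which gives 0.75x_Y = 20.55 ⇒ x_Y = 27.4.
Then x_Z = 35.1 − 0.5·27.4 = 21.4.
Total export volume: 27.4 + 21.4 = 48.8.

48.8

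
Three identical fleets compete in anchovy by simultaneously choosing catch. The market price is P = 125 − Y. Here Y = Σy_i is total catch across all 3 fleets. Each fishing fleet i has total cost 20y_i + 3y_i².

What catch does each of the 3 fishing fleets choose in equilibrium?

10.5

A representative fishing fleet's profit is π_i = y_i(125 − Y) − 20y_i − 3y_i², with Y = y_i + Σ_{j≠i} y_j.
First-order condition: 105 − 8y_i − Σ_{j≠i} y_j = 0.
With identical fishing fleets, set every y_j = y: then 105 − 8y − 2y = 0, i.e. y = 105/10 = 10.5.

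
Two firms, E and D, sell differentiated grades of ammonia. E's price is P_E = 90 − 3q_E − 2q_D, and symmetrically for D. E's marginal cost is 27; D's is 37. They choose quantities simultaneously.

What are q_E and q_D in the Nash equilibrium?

Firm E's profit: π = q_E(90 − 3q_E − 2q_D) − 27q_E.
∂π/∂q_E = 63 − 6q_E − 2q_D = 0 ⇒ q_E = 10.5 − (1/3)q_D.
Similarly q_D = 53/6 − (1/3)q_E.
Plugging q_D into E's best response: q_E = 10.5 − (1/3)(53/6 − (1/3)q_E) ⇒ (8/9)q_E = 68/9, so q_E = 8.5.
Then q_D = 53/6 − (1/3)·8.5 = 6.

8.5, 6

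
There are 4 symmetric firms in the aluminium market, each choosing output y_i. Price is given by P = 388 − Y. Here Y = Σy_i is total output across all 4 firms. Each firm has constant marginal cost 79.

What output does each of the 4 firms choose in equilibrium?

A representative firm's profit is π_i = y_i(388 − Y) − 79y_i, with Y = y_i + Σ_{j≠i} y_j.
First-order condition: 309 − 2y_i − Σ_{j≠i} y_j = 0.
In a symmetric equilibrium every firm chooses the same y, so Σ_{j≠i} y_j = 3y. The condition becomes 309 − 5y = 0, giving y = 309/5 = 61.8.

61.8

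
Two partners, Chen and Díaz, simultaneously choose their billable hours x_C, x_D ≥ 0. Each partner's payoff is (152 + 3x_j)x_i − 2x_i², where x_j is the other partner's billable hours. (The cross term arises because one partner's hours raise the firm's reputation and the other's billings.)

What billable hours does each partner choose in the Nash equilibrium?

152

Chen's payoff is (152 + 3x_D)x_C − 2x_C².
∂π/∂x_C = 152 + 3x_D − 4x_C = 0, so x_C = 38 + 0.75x_D.
By symmetry x_D = x_C; substituting into the reaction function, 0.25x_C = 38 and x_C = 152.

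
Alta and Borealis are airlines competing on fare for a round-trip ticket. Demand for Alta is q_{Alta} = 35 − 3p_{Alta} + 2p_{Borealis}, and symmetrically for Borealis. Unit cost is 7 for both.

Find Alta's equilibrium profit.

Alta's profit: π = (p_{Alta} − 7)(35 − 3p_{Alta} + 2p_{Borealis}).
∂π/∂p_{Alta} = 56 − 6p_{Alta} + 2p_{Borealis} = 0 ⇒ p_{Alta} = 28/3 + (1/3)p_{Borealis}.
Setting p_{Alta} = p_{Borealis} in the reaction function: p_{Alta} = 28/3 + (1/3)p_{Alta}, so p_{Alta} = (28/3) / (2/3) = 14.
q_{Alta} = 35 − 3·14 + 2·14 = 21.
Profit = (14 − 7)·21 = 147.

147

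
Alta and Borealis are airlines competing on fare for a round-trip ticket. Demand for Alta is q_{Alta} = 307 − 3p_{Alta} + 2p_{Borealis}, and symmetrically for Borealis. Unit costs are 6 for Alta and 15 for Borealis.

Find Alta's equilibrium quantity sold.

Alta's profit: π = (p_{Alta} − 6)(307 − 3p_{Alta} + 2p_{Borealis}).
∂π/∂p_{Alta} = 325 − 6p_{Alta} + 2p_{Borealis} = 0 ⇒ p_{Alta} = 325/6 + (1/3)p_{Borealis}.
Similarly p_{Borealis} = 176/3 + (1/3)p_{Alta}.
Plugging p_{Borealis} into Alta's best response: p_{Alta} = 325/6 + (1/3)(176/3 + (1/3)p_{Alta}) ⇒ (8/9)p_{Alta} = 1327/18, so p_{Alta} = 82.9375.
Then p_{Borealis} = 176/3 + (1/3)·82.9375 = 86.3125.
q_{Alta} = 307 − 3·82.9375 + 2·86.3125 = 230.8125.

230.8125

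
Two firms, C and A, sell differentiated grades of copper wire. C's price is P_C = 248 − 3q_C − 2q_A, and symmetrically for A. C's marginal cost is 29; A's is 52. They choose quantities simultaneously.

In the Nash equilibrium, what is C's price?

115.4375

Firm C's profit: π = q_C(248 − 3q_C − 2q_A) − 29q_C.
∂π/∂q_C = 219 − 6q_C − 2q_A = 0 ⇒ q_C = 36.5 − (1/3)q_A.
Similarly q_A = 98/3 − (1/3)q_C.
Substituting the second reaction function into the first: q_C = 36.5 − (1/3)(98/3 − (1/3)q_C), which gives (8/9)q_C = 461/18 ⇒ q_C = 28.8125.
Then q_A = 98/3 − (1/3)·28.8125 = 23.0625.
P_C = 248 − 3·28.8125 − 2·23.0625 = 115.4375.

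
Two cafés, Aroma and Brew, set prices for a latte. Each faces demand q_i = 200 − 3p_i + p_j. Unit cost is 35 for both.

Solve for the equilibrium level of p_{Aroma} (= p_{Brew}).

61

Aroma's profit: π = (p_{Aroma} − 35)(200 − 3p_{Aroma} + p_{Brew}).
∂π/∂p_{Aroma} = 305 − 6p_{Aroma} + p_{Brew} = 0 ⇒ p_{Aroma} = 305/6 + (1/6)p_{Brew}.
By symmetry p_{Brew} = p_{Aroma}; substituting into the reaction function, (5/6)p_{Aroma} = 305/6 and p_{Aroma} = 61.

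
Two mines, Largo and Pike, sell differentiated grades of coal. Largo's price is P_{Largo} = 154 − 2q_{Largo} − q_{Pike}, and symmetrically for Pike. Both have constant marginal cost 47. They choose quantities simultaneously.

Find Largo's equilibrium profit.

Mine Largo's profit: π = q_{Largo}(154 − 2q_{Largo} − q_{Pike}) − 47q_{Largo}.
∂π/∂q_{Largo} = 107 − 4q_{Largo} − q_{Pike} = 0 ⇒ q_{Largo} = 26.75 − 0.25q_{Pike}.
The game is symmetric, so in equilibrium q_{Pike} = q_{Largo}: the reaction function gives 1.25q_{Largo} = 26.75, hence q_{Largo} = 21.4.
P_{Largo} = 154 − 2·21.4 − 21.4 = 89.8.
Profit = (89.8 − 47)·21.4 = 915.92.

915.92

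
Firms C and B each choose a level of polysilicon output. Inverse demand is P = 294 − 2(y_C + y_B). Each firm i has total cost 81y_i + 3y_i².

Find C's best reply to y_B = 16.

Firm C's profit: π = y_C(294 − 2(y_C + y_B)) − 81y_C − 3y_C².
∂π/∂y_C = 213 − 10y_C − 2y_B = 0, so y_C = 21.3 − 0.2y_B.
At y_B = 16: y_C = 21.3 − 0.2·16 = 18.1.

18.1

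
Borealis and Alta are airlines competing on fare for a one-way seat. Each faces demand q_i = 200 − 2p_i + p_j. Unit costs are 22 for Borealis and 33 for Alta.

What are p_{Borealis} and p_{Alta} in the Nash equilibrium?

82.8, 87.2

Borealis's profit: π = (p_{Borealis} − 22)(200 − 2p_{Borealis} + p_{Alta}).
∂π/∂p_{Borealis} = 244 − 4p_{Borealis} + p_{Alta} = 0 ⇒ p_{Borealis} = 61 + 0.25p_{Alta}.
Similarly p_{Alta} = 66.5 + 0.25p_{Borealis}.
Substituting the second reaction function into the first: p_{Borealis} = 61 + 0.25(66.5 + 0.25p_{Borealis}), which gives 0.9375p_{Borealis} = 77.625 ⇒ p_{Borealis} = 82.8.
Then p_{Alta} = 66.5 + 0.25·82.8 = 87.2.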